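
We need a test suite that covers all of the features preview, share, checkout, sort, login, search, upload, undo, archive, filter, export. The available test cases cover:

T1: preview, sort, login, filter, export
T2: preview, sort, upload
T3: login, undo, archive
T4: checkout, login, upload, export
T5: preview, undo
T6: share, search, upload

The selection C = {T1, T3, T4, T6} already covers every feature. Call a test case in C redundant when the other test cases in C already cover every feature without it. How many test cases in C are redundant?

Drop T1: preview, sort, filter uncovered — not redundant.
Drop T3: undo, archive uncovered — not redundant.
Drop T4: checkout uncovered — not redundant.
Drop T6: share, search uncovered — not redundant.
None of the test cases in C is redundant.

0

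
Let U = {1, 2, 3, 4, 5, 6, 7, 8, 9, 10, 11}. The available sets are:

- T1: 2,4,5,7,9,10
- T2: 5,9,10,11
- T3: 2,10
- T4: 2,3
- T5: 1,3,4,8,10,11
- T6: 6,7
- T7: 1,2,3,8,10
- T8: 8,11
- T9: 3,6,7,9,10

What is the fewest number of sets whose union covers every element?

T1, T5, T6 together cover {1, 2, 3, 4, 5, 6, 7, 8, 9, 10, 11} — every element.
No 2 of the 9 sets cover everything (all 36 pairs fall short), so 3 is minimum.

3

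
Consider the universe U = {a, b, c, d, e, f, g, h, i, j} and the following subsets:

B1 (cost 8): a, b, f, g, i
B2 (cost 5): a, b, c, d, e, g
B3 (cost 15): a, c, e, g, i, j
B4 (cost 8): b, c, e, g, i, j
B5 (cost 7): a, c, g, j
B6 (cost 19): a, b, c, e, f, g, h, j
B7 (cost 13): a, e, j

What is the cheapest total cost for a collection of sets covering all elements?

32

B1, B2, B6 cover every element at cost 8 + 5 + 19 = 32.
Any cover uses at least 3 sets; among all covering selections none totals below 32.
Greedy by coverage-per-cost would pick B2, B1, B5, B6 for 39 — worse than the optimum 32.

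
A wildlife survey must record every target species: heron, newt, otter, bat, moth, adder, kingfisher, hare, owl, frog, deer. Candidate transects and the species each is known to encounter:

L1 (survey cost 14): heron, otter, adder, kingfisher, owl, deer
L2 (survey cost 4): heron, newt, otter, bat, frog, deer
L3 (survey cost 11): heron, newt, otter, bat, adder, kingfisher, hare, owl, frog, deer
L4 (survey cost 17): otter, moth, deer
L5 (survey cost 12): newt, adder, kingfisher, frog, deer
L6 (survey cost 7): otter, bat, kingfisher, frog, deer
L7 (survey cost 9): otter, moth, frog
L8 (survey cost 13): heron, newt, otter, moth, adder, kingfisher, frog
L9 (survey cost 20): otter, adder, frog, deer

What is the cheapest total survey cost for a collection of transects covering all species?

L3, L7 cover every species at survey cost 11 + 9 = 20.
Any cover uses at least 2 transects; among all covering selections none totals below 20.
Greedy by coverage-per-survey cost would pick L2, L3, L7 for 24 — worse than the optimum 20.

20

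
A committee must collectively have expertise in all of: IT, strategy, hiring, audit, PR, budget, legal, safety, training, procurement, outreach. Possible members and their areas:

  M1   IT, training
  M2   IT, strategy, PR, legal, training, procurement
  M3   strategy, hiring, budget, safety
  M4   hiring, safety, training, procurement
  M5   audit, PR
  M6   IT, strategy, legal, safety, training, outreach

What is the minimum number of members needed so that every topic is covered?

4

M2, M3, M5, M6 together cover {IT, strategy, hiring, audit, PR, budget, legal, safety, training, procurement, outreach} — every topic.
No 3 of the 6 members cover everything (all 20 triples fall short), so 4 is minimum.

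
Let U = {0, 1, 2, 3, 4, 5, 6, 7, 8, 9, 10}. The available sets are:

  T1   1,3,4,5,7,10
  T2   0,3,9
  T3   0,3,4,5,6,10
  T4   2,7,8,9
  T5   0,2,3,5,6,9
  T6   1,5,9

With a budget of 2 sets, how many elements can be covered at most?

Choosing T1, T5 covers {0, 1, 2, 3, 4, 5, 6, 7, 9, 10} — 10 elements.
No choice of 2 sets does better; here 8 is left uncovered.

10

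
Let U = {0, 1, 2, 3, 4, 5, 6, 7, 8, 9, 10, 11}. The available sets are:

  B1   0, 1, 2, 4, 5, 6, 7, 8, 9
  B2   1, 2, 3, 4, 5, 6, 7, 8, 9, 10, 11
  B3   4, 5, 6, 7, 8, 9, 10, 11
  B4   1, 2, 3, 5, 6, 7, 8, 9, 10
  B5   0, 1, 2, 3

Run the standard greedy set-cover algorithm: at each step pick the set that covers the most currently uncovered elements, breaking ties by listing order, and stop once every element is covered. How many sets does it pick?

2

Pick 1: B2 covers 11 new elements (1, 2, 3, 4, 5, 6, 7, 8, 9, 10, 11).
Pick 2: B1 covers 1 new elements (0).
Greedy uses 2 sets.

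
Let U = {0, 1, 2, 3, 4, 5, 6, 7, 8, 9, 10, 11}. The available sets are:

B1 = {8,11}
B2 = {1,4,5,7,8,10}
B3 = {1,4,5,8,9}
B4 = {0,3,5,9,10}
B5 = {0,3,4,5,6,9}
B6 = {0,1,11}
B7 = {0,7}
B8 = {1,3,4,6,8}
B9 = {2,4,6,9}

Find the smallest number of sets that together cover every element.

4

B1, B2, B4, B9 together cover {0, 1, 2, 3, 4, 5, 6, 7, 8, 9, 10, 11} — every element.
No 3 of the 9 sets cover everything (all 84 triples fall short), so 4 is minimum.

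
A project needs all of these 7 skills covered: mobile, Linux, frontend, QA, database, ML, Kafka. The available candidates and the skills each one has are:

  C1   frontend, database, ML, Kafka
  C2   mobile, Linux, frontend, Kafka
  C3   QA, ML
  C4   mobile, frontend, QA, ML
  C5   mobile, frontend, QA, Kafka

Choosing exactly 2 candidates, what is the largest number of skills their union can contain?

Choosing C1, C2 covers {mobile, Linux, frontend, database, ML, Kafka} — 6 skills.
No choice of 2 candidates does better; here QA is left uncovered.

6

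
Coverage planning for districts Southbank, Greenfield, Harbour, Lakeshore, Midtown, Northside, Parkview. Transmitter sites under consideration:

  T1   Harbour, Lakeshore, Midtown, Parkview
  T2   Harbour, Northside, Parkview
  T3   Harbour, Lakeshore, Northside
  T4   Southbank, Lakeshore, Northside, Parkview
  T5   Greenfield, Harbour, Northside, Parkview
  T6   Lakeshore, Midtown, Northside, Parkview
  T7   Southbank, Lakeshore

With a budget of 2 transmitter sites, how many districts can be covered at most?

Choosing T1, T4 covers {Southbank, Harbour, Lakeshore, Midtown, Northside, Parkview} — 6 districts.
No choice of 2 transmitter sites does better; here Greenfield is left uncovered.

6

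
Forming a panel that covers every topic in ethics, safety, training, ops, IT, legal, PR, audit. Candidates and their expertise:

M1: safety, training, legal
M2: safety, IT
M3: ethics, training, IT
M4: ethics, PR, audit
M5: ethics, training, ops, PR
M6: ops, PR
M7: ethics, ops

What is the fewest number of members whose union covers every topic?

M1, M2, M4, M5 together cover {ethics, safety, training, ops, IT, legal, PR, audit} — every topic.
No 3 of the 7 members cover everything (all 35 triples fall short), so 4 is minimum.

4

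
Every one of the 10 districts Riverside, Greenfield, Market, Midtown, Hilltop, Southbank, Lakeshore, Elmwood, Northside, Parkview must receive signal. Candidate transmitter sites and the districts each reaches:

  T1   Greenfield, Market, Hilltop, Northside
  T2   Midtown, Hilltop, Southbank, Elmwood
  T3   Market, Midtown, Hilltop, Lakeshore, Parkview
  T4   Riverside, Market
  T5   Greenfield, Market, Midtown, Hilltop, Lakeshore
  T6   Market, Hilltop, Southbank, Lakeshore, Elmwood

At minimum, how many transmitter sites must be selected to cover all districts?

T1, T2, T3, T4 together cover {Riverside, Greenfield, Market, Midtown, Hilltop, Southbank, Lakeshore, Elmwood, Northside, Parkview} — every district.
No 3 of the 6 transmitter sites cover everything (all 20 triples fall short), so 4 is minimum.

4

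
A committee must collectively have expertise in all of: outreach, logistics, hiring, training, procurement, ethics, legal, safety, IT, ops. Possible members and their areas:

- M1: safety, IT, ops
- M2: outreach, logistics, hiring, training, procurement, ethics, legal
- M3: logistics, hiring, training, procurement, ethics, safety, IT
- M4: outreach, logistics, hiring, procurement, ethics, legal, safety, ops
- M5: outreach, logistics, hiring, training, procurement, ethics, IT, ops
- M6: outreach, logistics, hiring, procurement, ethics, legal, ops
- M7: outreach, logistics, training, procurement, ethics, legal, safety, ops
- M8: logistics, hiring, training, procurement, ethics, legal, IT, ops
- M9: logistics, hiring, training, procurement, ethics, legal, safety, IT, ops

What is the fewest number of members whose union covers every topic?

2

M1, M2 together cover {outreach, logistics, hiring, training, procurement, ethics, legal, safety, IT, ops} — every topic.
No single member contains all 10 topics, so 2 is optimal.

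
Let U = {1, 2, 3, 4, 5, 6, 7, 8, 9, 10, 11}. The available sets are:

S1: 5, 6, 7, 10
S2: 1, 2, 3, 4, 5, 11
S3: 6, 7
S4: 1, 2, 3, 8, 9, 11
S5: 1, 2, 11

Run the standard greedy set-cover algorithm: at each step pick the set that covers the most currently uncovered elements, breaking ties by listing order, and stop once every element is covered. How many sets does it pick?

3

Pick 1: S2 covers 6 new elements (1, 2, 3, 4, 5, 11).
Pick 2: S1 covers 3 new elements (6, 7, 10).
Pick 3: S4 covers 2 new elements (8, 9).
Greedy uses 3 sets.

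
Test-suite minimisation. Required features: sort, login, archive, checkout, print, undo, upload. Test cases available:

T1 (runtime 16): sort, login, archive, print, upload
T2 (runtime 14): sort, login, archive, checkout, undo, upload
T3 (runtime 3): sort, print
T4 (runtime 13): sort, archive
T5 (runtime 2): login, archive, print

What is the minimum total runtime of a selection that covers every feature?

16

T2, T5 cover every feature at runtime 14 + 2 = 16.
Any cover uses at least 2 test cases; among all covering selections none totals below 16.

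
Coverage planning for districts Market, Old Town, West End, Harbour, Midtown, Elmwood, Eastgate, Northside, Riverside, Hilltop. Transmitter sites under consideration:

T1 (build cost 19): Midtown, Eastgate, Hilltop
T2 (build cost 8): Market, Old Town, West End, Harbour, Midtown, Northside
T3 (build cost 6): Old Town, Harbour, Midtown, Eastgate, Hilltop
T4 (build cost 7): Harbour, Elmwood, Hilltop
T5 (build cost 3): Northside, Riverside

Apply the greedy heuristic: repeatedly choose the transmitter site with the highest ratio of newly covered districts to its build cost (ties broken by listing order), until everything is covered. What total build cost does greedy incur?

24

Pick 1: T3 adds 5 new (Old Town, Harbour, Midtown, Eastgate, Hilltop) at build cost 6 (ratio 5/6).
Pick 2: T5 adds 2 new (Northside, Riverside) at build cost 3 (ratio 2/3).
Pick 3: T2 adds 2 new (Market, West End) at build cost 8 (ratio 2/8).
Pick 4: T4 adds 1 new (Elmwood) at build cost 7 (ratio 1/7).
Greedy total build cost: 6 + 3 + 8 + 7 = 24.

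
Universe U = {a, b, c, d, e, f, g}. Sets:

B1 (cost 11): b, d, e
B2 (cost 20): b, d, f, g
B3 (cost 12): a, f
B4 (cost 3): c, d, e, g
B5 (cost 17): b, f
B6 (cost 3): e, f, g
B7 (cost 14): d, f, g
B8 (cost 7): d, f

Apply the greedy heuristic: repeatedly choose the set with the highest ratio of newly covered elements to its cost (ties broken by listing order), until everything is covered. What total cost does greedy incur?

Pick 1: B4 adds 4 new (c, d, e, g) at cost 3 (ratio 4/3).
Pick 2: B6 adds 1 new (f) at cost 3 (ratio 1/3).
Pick 3: B1 adds 1 new (b) at cost 11 (ratio 1/11).
Pick 4: B3 adds 1 new (a) at cost 12 (ratio 1/12).
Greedy total cost: 3 + 3 + 11 + 12 = 29. (The true optimum is 26, so greedy overshoots here.)

29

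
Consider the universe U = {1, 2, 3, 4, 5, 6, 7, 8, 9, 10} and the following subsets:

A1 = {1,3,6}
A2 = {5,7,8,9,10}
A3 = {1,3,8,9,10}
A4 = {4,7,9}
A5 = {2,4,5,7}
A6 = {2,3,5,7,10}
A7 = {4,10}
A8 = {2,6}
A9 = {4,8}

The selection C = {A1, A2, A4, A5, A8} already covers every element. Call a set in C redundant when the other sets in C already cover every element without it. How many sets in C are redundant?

Drop A1: 1, 3 uncovered — not redundant.
Drop A2: 8, 10 uncovered — not redundant.
Drop A4: the rest still cover every element — redundant.
Drop A5: the rest still cover every element — redundant.
Drop A8: the rest still cover every element — redundant.
3 redundant: A4, A5, A8.

3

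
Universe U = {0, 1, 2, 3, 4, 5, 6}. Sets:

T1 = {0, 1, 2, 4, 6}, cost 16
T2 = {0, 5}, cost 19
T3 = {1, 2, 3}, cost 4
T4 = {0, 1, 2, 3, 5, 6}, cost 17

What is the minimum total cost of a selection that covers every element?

T1, T4 cover every element at cost 16 + 17 = 33.
Any cover uses at least 2 sets; among all covering selections none totals below 33.
Greedy by coverage-per-cost would pick T3, T1, T4 for 37 — worse than the optimum 33.

33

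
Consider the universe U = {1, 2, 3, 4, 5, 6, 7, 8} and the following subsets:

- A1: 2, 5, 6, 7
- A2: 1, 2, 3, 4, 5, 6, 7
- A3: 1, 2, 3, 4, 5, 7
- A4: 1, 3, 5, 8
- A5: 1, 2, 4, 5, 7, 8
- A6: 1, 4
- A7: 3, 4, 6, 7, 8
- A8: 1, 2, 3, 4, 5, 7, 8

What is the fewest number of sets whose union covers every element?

2

A1, A8 together cover {1, 2, 3, 4, 5, 6, 7, 8} — every element.
No single set contains all 8 elements, so 2 is optimal.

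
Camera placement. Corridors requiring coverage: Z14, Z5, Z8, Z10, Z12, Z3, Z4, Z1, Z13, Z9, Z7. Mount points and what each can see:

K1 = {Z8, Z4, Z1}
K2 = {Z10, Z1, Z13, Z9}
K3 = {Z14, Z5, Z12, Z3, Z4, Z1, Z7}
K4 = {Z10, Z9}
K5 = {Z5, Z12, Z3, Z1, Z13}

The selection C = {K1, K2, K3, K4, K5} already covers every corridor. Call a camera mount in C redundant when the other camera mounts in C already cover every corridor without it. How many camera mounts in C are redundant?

3

Drop K1: Z8 uncovered — not redundant.
Drop K2: the rest still cover every corridor — redundant.
Drop K3: Z14, Z7 uncovered — not redundant.
Drop K4: the rest still cover every corridor — redundant.
Drop K5: the rest still cover every corridor — redundant.
3 redundant: K2, K4, K5.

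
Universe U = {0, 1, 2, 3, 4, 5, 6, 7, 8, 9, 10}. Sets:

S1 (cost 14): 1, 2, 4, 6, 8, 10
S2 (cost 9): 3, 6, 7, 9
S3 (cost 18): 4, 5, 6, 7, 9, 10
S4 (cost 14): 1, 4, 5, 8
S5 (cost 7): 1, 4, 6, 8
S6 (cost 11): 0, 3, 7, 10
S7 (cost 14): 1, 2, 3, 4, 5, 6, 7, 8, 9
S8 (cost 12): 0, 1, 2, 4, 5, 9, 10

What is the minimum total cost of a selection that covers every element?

S6, S7 cover every element at cost 11 + 14 = 25.
Any cover uses at least 2 sets; among all covering selections none totals below 25.

25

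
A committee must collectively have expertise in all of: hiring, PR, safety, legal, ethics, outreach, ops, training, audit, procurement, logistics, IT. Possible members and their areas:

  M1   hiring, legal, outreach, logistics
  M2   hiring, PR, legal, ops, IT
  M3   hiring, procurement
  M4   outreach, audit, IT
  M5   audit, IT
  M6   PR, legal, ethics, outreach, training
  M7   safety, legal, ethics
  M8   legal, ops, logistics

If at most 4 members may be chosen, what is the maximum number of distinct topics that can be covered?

Choosing M3, M4, M6, M8 covers {hiring, PR, legal, ethics, outreach, ops, training, audit, procurement, logistics, IT} — 11 topics.
No choice of 4 members does better; here safety is left uncovered.

11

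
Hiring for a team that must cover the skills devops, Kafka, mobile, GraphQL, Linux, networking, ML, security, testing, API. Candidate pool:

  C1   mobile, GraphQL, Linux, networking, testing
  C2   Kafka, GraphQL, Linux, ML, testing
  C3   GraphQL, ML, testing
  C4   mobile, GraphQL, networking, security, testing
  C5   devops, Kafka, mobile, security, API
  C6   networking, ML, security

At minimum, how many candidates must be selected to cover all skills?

3

C1, C2, C5 together cover {devops, Kafka, mobile, GraphQL, Linux, networking, ML, security, testing, API} — every skill.
No 2 of the 6 candidates cover everything (all 15 pairs fall short), so 3 is minimum.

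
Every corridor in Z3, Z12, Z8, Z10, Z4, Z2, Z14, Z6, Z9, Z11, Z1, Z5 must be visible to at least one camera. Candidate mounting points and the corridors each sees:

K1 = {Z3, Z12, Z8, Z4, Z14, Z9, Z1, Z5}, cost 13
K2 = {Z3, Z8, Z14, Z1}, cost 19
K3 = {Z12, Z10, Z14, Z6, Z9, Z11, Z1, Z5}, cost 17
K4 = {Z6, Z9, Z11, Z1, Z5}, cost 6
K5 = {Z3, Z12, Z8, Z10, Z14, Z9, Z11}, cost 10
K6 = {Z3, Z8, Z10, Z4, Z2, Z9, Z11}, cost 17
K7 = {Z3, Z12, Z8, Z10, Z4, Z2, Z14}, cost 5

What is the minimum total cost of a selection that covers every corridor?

11

K4, K7 cover every corridor at cost 6 + 5 = 11.
Any cover uses at least 2 camera mounts; among all covering selections none totals below 11.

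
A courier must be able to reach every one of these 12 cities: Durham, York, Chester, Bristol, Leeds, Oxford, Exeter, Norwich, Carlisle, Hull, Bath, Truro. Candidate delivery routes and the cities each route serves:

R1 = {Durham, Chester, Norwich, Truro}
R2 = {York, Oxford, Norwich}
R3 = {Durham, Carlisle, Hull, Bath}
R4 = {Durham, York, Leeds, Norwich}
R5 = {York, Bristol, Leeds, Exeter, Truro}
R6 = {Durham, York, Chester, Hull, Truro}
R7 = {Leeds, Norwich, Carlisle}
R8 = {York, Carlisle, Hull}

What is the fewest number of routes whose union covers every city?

4

R1, R2, R3, R5 together cover {Durham, York, Chester, Bristol, Leeds, Oxford, Exeter, Norwich, Carlisle, Hull, Bath, Truro} — every city.
No 3 of the 8 routes cover everything (all 56 triples fall short), so 4 is minimum.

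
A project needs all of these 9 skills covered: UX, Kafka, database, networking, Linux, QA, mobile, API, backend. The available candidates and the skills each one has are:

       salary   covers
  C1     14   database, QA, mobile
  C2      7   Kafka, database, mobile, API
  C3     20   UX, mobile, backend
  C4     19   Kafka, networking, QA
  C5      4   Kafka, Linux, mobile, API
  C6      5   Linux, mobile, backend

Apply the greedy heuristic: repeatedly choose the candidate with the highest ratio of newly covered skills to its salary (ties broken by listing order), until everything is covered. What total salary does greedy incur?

62

Pick 1: C5 adds 4 new (Kafka, Linux, mobile, API) at salary 4 (ratio 4/4).
Pick 2: C6 adds 1 new (backend) at salary 5 (ratio 1/5).
Pick 3: C1 adds 2 new (database, QA) at salary 14 (ratio 2/14).
Pick 4: C4 adds 1 new (networking) at salary 19 (ratio 1/19).
Pick 5: C3 adds 1 new (UX) at salary 20 (ratio 1/20).
Greedy total salary: 4 + 5 + 14 + 19 + 20 = 62. (The true optimum is 50, so greedy overshoots here.)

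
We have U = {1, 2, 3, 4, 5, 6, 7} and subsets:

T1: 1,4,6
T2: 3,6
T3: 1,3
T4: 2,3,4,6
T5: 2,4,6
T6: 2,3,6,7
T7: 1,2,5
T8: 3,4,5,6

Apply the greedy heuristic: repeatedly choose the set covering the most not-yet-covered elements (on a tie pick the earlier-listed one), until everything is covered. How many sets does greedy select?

3

Pick 1: T4 covers 4 new elements (2, 3, 4, 6).
Pick 2: T7 covers 2 new elements (1, 5).
Pick 3: T6 covers 1 new elements (7).
Greedy uses 3 sets.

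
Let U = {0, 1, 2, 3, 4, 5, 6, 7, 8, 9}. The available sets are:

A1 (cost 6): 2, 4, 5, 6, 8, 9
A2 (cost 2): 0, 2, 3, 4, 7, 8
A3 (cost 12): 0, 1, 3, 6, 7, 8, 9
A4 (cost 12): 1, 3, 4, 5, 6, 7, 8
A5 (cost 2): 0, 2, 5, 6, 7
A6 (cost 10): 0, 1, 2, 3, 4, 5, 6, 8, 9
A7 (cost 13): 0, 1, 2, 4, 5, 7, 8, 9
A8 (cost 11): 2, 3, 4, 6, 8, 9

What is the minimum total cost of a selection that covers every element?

12

A2, A6 cover every element at cost 2 + 10 = 12.
Any cover uses at least 2 sets; among all covering selections none totals below 12.
Greedy by coverage-per-cost would pick A2, A5, A6 for 14 — worse than the optimum 12.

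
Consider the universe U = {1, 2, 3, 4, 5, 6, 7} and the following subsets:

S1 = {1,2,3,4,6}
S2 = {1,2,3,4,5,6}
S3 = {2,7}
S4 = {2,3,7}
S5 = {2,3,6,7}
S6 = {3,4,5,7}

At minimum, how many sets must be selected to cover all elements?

S1, S6 together cover {1, 2, 3, 4, 5, 6, 7} — every element.
No single set contains all 7 elements, so 2 is optimal.

2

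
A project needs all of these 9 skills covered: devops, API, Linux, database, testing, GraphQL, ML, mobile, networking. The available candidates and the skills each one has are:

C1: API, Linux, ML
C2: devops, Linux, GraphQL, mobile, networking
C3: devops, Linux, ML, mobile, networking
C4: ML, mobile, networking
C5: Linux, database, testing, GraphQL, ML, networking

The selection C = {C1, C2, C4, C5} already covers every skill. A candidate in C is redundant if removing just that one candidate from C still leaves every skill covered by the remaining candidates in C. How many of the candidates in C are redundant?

1

Drop C1: API uncovered — not redundant.
Drop C2: devops uncovered — not redundant.
Drop C4: the rest still cover every skill — redundant.
Drop C5: database, testing uncovered — not redundant.
1 redundant: C4.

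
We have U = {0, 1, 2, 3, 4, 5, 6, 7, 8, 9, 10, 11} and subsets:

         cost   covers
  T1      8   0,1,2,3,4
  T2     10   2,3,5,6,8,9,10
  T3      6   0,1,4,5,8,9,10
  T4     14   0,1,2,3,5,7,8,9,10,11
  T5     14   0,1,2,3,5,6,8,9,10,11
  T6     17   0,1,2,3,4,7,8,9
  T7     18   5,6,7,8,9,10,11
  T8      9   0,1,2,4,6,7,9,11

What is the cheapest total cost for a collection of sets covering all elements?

19

T2, T8 cover every element at cost 10 + 9 = 19.
Any cover uses at least 2 sets; among all covering selections none totals below 19.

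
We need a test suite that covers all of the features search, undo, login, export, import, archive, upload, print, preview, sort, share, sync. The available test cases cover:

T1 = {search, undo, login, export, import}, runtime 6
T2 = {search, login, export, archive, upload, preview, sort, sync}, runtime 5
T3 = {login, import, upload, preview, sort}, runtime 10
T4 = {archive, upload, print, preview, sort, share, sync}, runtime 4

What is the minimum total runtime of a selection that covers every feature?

T1, T4 cover every feature at runtime 6 + 4 = 10.
Any cover uses at least 2 test cases; among all covering selections none totals below 10.

10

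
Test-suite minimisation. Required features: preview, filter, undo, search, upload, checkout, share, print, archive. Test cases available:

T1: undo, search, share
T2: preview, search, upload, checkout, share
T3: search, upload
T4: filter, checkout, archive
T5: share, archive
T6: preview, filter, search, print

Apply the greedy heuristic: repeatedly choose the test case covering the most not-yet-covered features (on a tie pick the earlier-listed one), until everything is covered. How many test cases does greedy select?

4

Pick 1: T2 covers 5 new features (preview, search, upload, checkout, share).
Pick 2: T4 covers 2 new features (filter, archive).
Pick 3: T1 covers 1 new features (undo).
Pick 4: T6 covers 1 new features (print).
Greedy uses 4 test cases.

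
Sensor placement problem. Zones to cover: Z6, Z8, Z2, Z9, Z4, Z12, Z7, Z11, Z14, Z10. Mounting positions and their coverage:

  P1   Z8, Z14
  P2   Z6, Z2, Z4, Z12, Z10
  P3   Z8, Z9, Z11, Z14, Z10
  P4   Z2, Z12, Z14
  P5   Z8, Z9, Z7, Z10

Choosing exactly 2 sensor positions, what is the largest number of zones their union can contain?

9

Choosing P2, P3 covers {Z6, Z8, Z2, Z9, Z4, Z12, Z11, Z14, Z10} — 9 zones.
No choice of 2 sensor positions does better; here Z7 is left uncovered.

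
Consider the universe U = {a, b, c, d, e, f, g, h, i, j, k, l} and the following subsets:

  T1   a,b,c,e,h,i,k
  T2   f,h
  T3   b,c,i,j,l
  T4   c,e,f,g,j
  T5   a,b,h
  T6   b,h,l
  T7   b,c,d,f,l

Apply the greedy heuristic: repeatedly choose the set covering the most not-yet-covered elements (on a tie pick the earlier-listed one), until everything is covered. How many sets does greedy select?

3

Pick 1: T1 covers 7 new elements (a, b, c, e, h, i, k).
Pick 2: T4 covers 3 new elements (f, g, j).
Pick 3: T7 covers 2 new elements (d, l).
Greedy uses 3 sets.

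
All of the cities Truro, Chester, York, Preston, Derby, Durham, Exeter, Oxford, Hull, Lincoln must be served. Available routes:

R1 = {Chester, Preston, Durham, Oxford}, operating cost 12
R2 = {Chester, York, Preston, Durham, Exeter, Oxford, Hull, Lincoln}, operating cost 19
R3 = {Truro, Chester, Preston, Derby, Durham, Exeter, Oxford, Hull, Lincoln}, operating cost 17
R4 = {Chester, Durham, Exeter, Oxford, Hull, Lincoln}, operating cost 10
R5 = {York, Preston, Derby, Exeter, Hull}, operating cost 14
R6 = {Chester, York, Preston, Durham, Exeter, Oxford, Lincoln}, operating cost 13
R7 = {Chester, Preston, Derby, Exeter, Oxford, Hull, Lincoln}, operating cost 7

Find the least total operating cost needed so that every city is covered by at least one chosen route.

R3, R6 cover every city at operating cost 17 + 13 = 30.
Any cover uses at least 2 routes; among all covering selections none totals below 30.

30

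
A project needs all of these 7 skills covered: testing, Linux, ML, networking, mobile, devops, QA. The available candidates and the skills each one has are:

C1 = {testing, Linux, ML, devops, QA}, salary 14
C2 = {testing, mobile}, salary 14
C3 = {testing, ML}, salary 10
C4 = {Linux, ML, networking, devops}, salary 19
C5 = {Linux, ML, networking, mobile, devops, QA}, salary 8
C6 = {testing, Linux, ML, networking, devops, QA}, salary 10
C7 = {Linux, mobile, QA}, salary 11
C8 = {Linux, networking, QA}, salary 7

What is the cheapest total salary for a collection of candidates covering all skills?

C3, C5 cover every skill at salary 10 + 8 = 18.
Any cover uses at least 2 candidates; among all covering selections none totals below 18.

18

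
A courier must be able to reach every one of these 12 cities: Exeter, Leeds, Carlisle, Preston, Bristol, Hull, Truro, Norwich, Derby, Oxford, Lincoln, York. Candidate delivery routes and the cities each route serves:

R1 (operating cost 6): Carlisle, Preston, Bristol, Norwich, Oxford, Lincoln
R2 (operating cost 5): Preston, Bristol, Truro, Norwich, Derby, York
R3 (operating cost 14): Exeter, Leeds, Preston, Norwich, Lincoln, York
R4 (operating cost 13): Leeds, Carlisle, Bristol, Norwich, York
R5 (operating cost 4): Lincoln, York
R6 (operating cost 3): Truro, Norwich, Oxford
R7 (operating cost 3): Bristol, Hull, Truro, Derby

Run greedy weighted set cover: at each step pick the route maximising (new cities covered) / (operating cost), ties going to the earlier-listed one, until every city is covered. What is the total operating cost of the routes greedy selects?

Pick 1: R7 adds 4 new (Bristol, Hull, Truro, Derby) at operating cost 3 (ratio 4/3).
Pick 2: R1 adds 5 new (Carlisle, Preston, Norwich, Oxford, Lincoln) at operating cost 6 (ratio 5/6).
Pick 3: R5 adds 1 new (York) at operating cost 4 (ratio 1/4).
Pick 4: R3 adds 2 new (Exeter, Leeds) at operating cost 14 (ratio 2/14).
Greedy total operating cost: 3 + 6 + 4 + 14 = 27. (The true optimum is 23, so greedy overshoots here.)

27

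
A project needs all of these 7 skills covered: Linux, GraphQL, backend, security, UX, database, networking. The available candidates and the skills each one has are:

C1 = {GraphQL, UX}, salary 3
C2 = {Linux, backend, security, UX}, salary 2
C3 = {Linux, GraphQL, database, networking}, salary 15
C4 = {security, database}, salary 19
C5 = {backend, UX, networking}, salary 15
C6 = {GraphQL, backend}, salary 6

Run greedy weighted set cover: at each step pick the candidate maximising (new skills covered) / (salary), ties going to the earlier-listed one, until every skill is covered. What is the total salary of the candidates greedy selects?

Pick 1: C2 adds 4 new (Linux, backend, security, UX) at salary 2 (ratio 4/2).
Pick 2: C1 adds 1 new (GraphQL) at salary 3 (ratio 1/3).
Pick 3: C3 adds 2 new (database, networking) at salary 15 (ratio 2/15).
Greedy total salary: 2 + 3 + 15 = 20. (The true optimum is 17, so greedy overshoots here.)

20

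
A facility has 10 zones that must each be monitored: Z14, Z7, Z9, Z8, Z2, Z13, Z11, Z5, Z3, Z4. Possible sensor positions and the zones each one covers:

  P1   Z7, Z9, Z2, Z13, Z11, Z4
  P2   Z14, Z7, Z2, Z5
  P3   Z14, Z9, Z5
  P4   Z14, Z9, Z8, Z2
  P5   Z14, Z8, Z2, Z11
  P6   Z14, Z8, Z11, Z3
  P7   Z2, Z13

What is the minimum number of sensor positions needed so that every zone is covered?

P1, P2, P6 together cover {Z14, Z7, Z9, Z8, Z2, Z13, Z11, Z5, Z3, Z4} — every zone.
No 2 of the 7 sensor positions cover everything (all 21 pairs fall short), so 3 is minimum.

3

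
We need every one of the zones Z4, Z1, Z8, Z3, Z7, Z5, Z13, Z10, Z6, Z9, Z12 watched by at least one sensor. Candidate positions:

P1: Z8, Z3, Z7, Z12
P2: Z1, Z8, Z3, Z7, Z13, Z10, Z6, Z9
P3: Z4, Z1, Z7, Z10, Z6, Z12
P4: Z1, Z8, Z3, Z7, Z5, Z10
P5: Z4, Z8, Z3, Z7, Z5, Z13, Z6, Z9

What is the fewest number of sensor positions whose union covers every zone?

2

P3, P5 together cover {Z4, Z1, Z8, Z3, Z7, Z5, Z13, Z10, Z6, Z9, Z12} — every zone.
No single sensor position contains all 11 zones, so 2 is optimal.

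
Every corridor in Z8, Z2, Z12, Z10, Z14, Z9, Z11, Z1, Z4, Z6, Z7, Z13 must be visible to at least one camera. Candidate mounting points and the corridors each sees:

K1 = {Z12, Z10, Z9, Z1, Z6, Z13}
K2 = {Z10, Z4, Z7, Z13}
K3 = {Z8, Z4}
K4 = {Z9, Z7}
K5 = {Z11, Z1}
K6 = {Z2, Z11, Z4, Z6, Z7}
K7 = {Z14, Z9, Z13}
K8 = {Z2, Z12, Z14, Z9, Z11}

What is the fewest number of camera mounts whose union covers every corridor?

4

K1, K2, K3, K8 together cover {Z8, Z2, Z12, Z10, Z14, Z9, Z11, Z1, Z4, Z6, Z7, Z13} — every corridor.
No 3 of the 8 camera mounts cover everything (all 56 triples fall short), so 4 is minimum.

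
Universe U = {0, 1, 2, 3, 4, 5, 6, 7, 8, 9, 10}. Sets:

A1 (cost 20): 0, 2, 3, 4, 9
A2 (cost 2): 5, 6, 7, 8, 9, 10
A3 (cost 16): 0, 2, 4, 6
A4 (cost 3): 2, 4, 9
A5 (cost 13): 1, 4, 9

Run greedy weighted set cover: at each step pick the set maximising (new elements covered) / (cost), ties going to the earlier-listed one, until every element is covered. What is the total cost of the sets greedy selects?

Pick 1: A2 adds 6 new (5, 6, 7, 8, 9, 10) at cost 2 (ratio 6/2).
Pick 2: A4 adds 2 new (2, 4) at cost 3 (ratio 2/3).
Pick 3: A1 adds 2 new (0, 3) at cost 20 (ratio 2/20).
Pick 4: A5 adds 1 new (1) at cost 13 (ratio 1/13).
Greedy total cost: 2 + 3 + 20 + 13 = 38. (The true optimum is 35, so greedy overshoots here.)

38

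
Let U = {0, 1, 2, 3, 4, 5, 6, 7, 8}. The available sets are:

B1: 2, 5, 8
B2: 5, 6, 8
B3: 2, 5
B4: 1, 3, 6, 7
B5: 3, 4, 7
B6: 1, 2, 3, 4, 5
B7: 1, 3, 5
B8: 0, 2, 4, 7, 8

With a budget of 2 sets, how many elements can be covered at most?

8

Choosing B4, B8 covers {0, 1, 2, 3, 4, 6, 7, 8} — 8 elements.
No choice of 2 sets does better; here 5 is left uncovered.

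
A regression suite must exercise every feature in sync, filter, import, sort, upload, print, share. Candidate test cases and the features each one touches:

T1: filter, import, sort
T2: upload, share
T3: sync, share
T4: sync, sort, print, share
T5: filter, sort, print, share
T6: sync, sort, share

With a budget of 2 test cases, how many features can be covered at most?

6

Choosing T1, T4 covers {sync, filter, import, sort, print, share} — 6 features.
No choice of 2 test cases does better; here upload is left uncovered.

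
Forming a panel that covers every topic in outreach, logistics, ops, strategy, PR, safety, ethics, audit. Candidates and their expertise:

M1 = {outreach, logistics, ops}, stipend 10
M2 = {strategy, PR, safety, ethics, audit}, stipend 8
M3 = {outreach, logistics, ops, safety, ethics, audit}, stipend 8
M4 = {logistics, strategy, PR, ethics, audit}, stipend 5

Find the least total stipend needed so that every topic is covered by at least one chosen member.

13

M3, M4 cover every topic at stipend 8 + 5 = 13.
Any cover uses at least 2 members; among all covering selections none totals below 13.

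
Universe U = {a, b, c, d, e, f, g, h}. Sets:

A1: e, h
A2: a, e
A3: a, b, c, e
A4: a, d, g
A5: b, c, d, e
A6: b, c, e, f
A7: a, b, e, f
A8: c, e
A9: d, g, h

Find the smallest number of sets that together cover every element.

3

A1, A4, A6 together cover {a, b, c, d, e, f, g, h} — every element.
No 2 of the 9 sets cover everything (all 36 pairs fall short), so 3 is minimum.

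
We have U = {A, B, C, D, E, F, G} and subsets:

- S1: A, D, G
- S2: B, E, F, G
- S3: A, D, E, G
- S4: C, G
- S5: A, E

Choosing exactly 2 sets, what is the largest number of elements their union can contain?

Choosing S1, S2 covers {A, B, D, E, F, G} — 6 elements.
No choice of 2 sets does better; here C is left uncovered.

6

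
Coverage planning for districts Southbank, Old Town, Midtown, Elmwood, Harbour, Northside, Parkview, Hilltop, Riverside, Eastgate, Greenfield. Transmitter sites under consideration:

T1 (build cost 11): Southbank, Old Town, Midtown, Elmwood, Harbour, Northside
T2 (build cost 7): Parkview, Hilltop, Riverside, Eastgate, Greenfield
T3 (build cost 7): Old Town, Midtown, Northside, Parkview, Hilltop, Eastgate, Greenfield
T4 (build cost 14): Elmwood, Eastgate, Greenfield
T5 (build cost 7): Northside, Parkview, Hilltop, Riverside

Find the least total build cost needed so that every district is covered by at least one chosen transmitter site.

18

T1, T2 cover every district at build cost 11 + 7 = 18.
Any cover uses at least 2 transmitter sites; among all covering selections none totals below 18.
Greedy by coverage-per-build cost would pick T3, T1, T2 for 25 — worse than the optimum 18.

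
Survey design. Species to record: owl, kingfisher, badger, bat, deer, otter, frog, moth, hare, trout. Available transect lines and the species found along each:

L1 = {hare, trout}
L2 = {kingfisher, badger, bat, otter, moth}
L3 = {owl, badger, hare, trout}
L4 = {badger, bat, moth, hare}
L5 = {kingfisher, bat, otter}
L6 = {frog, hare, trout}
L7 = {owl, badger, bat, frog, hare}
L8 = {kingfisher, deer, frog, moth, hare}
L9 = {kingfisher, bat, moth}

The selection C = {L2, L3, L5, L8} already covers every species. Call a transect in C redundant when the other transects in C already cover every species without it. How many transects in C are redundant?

Drop L2: the rest still cover every species — redundant.
Drop L3: owl, trout uncovered — not redundant.
Drop L5: the rest still cover every species — redundant.
Drop L8: deer, frog uncovered — not redundant.
2 redundant: L2, L5.

2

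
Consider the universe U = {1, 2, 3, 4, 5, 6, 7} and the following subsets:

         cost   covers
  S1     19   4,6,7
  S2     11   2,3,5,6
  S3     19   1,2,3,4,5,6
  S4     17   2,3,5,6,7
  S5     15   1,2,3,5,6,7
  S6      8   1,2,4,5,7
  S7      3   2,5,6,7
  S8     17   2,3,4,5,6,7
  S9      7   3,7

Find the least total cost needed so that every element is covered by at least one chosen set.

18

S6, S7, S9 cover every element at cost 8 + 3 + 7 = 18.
Any cover uses at least 2 sets; among all covering selections none totals below 18.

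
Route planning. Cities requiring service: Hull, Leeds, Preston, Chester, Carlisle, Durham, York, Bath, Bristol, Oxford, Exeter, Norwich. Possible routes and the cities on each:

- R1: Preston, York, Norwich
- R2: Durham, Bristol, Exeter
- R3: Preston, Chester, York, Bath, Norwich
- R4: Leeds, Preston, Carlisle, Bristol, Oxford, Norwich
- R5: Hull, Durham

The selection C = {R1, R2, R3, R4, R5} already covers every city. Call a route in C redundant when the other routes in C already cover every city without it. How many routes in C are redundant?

1

Drop R1: the rest still cover every city — redundant.
Drop R2: Exeter uncovered — not redundant.
Drop R3: Chester, Bath uncovered — not redundant.
Drop R4: Leeds, Carlisle, Oxford uncovered — not redundant.
Drop R5: Hull uncovered — not redundant.
1 redundant: R1.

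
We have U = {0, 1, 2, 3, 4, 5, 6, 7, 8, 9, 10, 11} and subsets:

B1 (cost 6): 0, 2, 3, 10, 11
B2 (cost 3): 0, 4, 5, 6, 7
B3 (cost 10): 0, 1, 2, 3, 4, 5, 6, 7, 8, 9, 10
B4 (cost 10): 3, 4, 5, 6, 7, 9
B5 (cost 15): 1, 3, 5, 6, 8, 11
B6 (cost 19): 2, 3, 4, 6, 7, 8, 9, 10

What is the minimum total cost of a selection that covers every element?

16

B1, B3 cover every element at cost 6 + 10 = 16.
Any cover uses at least 2 sets; among all covering selections none totals below 16.
Greedy by coverage-per-cost would pick B2, B1, B3 for 19 — worse than the optimum 16.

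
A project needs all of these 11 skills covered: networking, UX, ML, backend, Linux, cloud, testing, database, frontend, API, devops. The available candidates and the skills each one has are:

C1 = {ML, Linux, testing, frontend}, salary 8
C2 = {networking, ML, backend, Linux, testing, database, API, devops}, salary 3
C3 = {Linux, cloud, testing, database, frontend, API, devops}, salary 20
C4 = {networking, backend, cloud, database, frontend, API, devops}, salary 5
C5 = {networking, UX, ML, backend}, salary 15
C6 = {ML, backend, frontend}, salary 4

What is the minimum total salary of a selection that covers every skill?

23

C2, C4, C5 cover every skill at salary 3 + 5 + 15 = 23.
Any cover uses at least 2 candidates; among all covering selections none totals below 23.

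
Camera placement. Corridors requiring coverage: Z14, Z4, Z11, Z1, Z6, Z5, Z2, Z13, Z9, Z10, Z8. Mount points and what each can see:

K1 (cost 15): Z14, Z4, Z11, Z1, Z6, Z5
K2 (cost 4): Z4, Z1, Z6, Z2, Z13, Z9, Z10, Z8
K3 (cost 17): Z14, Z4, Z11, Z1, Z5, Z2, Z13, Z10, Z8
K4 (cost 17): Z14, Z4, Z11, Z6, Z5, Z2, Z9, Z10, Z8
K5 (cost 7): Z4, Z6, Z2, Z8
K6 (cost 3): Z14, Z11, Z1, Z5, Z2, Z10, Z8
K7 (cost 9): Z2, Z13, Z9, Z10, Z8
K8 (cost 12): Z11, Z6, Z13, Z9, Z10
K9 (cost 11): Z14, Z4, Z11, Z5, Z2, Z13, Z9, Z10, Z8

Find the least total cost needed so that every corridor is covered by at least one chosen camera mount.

7

K2, K6 cover every corridor at cost 4 + 3 = 7.
Any cover uses at least 2 camera mounts; among all covering selections none totals below 7.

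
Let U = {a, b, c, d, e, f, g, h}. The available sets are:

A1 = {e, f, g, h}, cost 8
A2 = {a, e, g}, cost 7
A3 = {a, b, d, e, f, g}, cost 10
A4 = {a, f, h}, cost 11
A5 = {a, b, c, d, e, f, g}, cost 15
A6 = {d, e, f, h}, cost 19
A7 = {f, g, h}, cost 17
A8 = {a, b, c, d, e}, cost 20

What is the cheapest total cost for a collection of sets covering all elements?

23

A1, A5 cover every element at cost 8 + 15 = 23.
Any cover uses at least 2 sets; among all covering selections none totals below 23.
Greedy by coverage-per-cost would pick A3, A1, A5 for 33 — worse than the optimum 23.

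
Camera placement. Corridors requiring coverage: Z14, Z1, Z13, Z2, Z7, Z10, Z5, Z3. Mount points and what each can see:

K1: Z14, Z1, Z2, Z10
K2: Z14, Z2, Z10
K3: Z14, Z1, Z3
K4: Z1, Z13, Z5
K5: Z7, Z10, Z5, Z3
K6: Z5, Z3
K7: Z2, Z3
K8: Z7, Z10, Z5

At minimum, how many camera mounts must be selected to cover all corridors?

3

K1, K4, K5 together cover {Z14, Z1, Z13, Z2, Z7, Z10, Z5, Z3} — every corridor.
No 2 of the 8 camera mounts cover everything (all 28 pairs fall short), so 3 is minimum.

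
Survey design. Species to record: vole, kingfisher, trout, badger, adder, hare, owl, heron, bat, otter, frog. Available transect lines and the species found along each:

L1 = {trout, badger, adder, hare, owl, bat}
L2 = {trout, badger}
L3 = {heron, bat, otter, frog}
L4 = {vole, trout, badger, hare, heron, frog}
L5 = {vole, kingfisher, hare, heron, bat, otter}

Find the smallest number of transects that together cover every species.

L1, L3, L5 together cover {vole, kingfisher, trout, badger, adder, hare, owl, heron, bat, otter, frog} — every species.
No 2 of the 5 transects cover everything (all 10 pairs fall short), so 3 is minimum.

3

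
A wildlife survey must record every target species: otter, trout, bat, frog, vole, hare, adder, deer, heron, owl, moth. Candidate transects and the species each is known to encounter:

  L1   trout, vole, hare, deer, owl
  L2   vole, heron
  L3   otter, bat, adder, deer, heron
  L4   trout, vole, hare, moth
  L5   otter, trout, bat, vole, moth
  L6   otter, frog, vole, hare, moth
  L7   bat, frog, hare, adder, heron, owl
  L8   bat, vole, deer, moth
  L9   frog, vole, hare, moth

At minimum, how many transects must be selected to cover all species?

L1, L3, L6 together cover {otter, trout, bat, frog, vole, hare, adder, deer, heron, owl, moth} — every species.
No 2 of the 9 transects cover everything (all 36 pairs fall short), so 3 is minimum.

3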